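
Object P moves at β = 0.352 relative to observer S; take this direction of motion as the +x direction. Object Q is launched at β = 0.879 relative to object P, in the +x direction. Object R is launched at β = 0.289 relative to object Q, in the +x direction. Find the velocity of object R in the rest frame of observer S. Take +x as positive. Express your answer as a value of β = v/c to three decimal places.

Apply u = (u' + v)/(1 + u'v/c²) successively, working outward toward observer S.
Start: velocity of object P relative to observer S = 0.3520c.
Compose with object Q (u' = 0.879 in object P frame): u_1 = (0.879 + 0.352) / (1 + 0.879·0.352) = 1.2310/1.3094 = 0.9401.
Compose with object R (u' = 0.289 in object Q frame): u_2 = (0.289 + 0.940) / (1 + 0.289·0.940) = 1.2291/1.2717 = 0.9665.

β = 0.967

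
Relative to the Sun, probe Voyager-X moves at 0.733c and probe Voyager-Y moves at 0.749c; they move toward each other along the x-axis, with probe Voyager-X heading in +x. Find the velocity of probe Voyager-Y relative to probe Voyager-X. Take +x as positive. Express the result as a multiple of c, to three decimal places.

β_A = 0.733, β_B = -0.749.
Transform to A's frame with the inverse velocity-addition law: u' = (u − v)/(1 − uv/c²), taking u = β_B and v = β_A.
u' = (-0.749 − 0.733) / (1 − (0.733)(-0.749)) = -1.4820/1.5490 = -0.9567.

-0.957c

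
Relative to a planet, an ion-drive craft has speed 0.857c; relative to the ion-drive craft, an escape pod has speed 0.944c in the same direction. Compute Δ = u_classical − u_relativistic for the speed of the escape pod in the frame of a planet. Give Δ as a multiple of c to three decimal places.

Δ = 0.805c

Galilean: u_cl = 0.944 + 0.857 = 1.8010.
Relativistic: u_rel = (0.944 + 0.857) / (1 + 0.944·0.857) = 1.8010/1.8090 = 0.9956.
Δ = 1.8010 − 0.9956 = 0.8054.
(The classical prediction exceeds c; the relativistic result does not.)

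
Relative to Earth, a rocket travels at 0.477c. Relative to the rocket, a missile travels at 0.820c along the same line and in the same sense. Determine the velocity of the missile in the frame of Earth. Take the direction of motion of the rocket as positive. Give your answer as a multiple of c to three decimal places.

With v = 0.477 and u' = 0.820 (in units of c),
u = (u' + v)/(1 + u'v/c²):
u = (0.820 + 0.477) / (1 + 0.820·0.477) = 1.2970/1.3911 = 0.9323

0.932c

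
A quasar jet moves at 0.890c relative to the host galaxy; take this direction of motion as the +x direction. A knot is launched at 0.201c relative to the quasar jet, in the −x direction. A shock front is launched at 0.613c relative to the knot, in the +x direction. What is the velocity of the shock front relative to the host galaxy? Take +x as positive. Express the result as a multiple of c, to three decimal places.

Apply u = (u' + v)/(1 + u'v/c²) successively, working outward toward the host galaxy.
Start: velocity of the quasar jet relative to the host galaxy = 0.8900c.
Compose with the knot (u' = -0.201 in the quasar jet frame): u_1 = (-0.201 + 0.890) / (1 + (-0.201)·0.890) = 0.6890/0.8211 = 0.8391.
Compose with the shock front (u' = 0.613 in the knot frame): u_2 = (0.613 + 0.839) / (1 + 0.613·0.839) = 1.4521/1.5144 = 0.9589.

+0.959c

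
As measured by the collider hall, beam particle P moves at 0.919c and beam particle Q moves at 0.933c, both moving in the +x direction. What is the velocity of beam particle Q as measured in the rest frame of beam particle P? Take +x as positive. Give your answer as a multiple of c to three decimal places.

+0.098c

β_A = 0.919, β_B = 0.933.
Transform to A's frame with the inverse velocity-addition law: u' = (u − v)/(1 − uv/c²), taking u = β_B and v = β_A.
u' = (0.933 − 0.919) / (1 − (0.919)(0.933)) = 0.0140/0.1426 = 0.0982.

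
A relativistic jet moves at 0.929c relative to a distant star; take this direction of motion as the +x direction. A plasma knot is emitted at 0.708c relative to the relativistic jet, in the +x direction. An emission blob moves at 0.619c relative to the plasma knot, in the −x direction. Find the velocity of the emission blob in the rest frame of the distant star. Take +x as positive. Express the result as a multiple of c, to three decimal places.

+0.948c

Apply u = (u' + v)/(1 + u'v/c²) successively, working outward toward the distant star.
Start: velocity of the relativistic jet relative to the distant star = 0.9290c.
Compose with the plasma knot (u' = 0.708 in the relativistic jet frame): u_1 = (0.708 + 0.929) / (1 + 0.708·0.929) = 1.6370/1.6577 = 0.9875.
Compose with the emission blob (u' = -0.619 in the plasma knot frame): u_2 = (-0.619 + 0.987) / (1 + (-0.619)·0.987) = 0.3685/0.3887 = 0.9479.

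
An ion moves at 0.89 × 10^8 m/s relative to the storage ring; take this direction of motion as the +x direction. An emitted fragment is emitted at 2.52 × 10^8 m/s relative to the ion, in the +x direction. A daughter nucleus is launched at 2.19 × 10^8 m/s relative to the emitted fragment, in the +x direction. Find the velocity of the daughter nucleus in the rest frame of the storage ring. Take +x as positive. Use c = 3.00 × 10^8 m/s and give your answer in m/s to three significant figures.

2.96 × 10^8 m/s

Apply u = (u' + v)/(1 + u'v/c²) successively, working outward toward the storage ring.
(Dividing each given speed by c = 3.00 × 10^8 m/s to work in units of c.)
Start: velocity of the ion relative to the storage ring = 0.2967c.
Compose with the emitted fragment (u' = 0.840 in the ion frame): u_1 = (0.840 + 0.297) / (1 + 0.840·0.297) = 1.1367/1.2492 = 0.9099.
Compose with the daughter nucleus (u' = 0.730 in the emitted fragment frame): u_2 = (0.730 + 0.910) / (1 + 0.730·0.910) = 1.6399/1.6642 = 0.9854.
So u = 0.9854 × 3.00 × 10^8 m/s.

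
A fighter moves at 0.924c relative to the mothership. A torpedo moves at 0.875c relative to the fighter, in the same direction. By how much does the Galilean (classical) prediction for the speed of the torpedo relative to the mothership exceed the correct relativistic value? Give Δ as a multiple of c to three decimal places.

Δ = 0.804c

Galilean: u_cl = 0.875 + 0.924 = 1.7990.
Relativistic: u_rel = (0.875 + 0.924) / (1 + 0.875·0.924) = 1.7990/1.8085 = 0.9947.
Δ = 1.7990 − 0.9947 = 0.8043.
(The classical prediction exceeds c; the relativistic result does not.)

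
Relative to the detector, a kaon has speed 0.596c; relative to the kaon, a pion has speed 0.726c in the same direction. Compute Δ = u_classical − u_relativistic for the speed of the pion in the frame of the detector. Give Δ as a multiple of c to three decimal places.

Galilean: u_cl = 0.726 + 0.596 = 1.3220.
Relativistic: u_rel = (0.726 + 0.596) / (1 + 0.726·0.596) = 1.3220/1.4327 = 0.9227.
Δ = 1.3220 − 0.9227 = 0.3993.
(The classical prediction exceeds c; the relativistic result does not.)

Δ = 0.399c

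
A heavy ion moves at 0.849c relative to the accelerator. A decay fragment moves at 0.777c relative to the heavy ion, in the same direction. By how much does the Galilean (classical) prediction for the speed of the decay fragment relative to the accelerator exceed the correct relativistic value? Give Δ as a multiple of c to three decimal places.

Δ = 0.646c

Galilean: u_cl = 0.777 + 0.849 = 1.6260.
Relativistic: u_rel = (0.777 + 0.849) / (1 + 0.777·0.849) = 1.6260/1.6597 = 0.9797.
Δ = 1.6260 − 0.9797 = 0.6463.
(The classical prediction exceeds c; the relativistic result does not.)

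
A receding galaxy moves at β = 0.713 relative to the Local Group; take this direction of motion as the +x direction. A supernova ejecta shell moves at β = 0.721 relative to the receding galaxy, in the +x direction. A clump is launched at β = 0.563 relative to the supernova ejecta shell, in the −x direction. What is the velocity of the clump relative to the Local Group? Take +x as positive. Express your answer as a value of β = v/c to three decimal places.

β = +0.823

Apply u = (u' + v)/(1 + u'v/c²) successively, working outward toward the Local Group.
Start: velocity of the receding galaxy relative to the Local Group = 0.7130c.
Compose with the supernova ejecta shell (u' = 0.721 in the receding galaxy frame): u_1 = (0.721 + 0.713) / (1 + 0.721·0.713) = 1.4340/1.5141 = 0.9471.
Compose with the clump (u' = -0.563 in the supernova ejecta shell frame): u_2 = (-0.563 + 0.947) / (1 + (-0.563)·0.947) = 0.3841/0.4668 = 0.8229.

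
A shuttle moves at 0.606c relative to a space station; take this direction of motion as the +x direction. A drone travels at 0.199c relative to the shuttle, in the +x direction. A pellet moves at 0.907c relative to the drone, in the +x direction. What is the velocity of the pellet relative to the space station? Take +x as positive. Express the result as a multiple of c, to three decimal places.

0.984c

Apply u = (u' + v)/(1 + u'v/c²) successively, working outward toward the space station.
Start: velocity of the shuttle relative to the space station = 0.6060c.
Compose with the drone (u' = 0.199 in the shuttle frame): u_1 = (0.199 + 0.606) / (1 + 0.199·0.606) = 0.8050/1.1206 = 0.7184.
Compose with the pellet (u' = 0.907 in the drone frame): u_2 = (0.907 + 0.718) / (1 + 0.907·0.718) = 1.6254/1.6516 = 0.9841.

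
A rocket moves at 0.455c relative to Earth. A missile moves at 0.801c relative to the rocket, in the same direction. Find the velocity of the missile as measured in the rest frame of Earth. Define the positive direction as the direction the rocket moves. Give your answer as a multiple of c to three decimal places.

0.921c

With v = 0.455 and u' = 0.801 (in units of c),
u = (u' + v)/(1 + u'v/c²):
u = (0.801 + 0.455) / (1 + 0.801·0.455) = 1.2560/1.3645 = 0.9205
(Galilean addition would give +1.256c, exceeding c.)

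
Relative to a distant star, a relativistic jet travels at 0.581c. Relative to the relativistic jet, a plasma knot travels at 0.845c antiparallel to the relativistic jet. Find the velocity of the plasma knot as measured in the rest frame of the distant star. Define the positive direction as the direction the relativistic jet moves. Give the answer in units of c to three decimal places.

With v = 0.581 and u' = -0.845 (in units of c),
u = (u' + v)/(1 + u'v/c²):
u = (-0.845 + 0.581) / (1 + (-0.845)·0.581) = -0.2640/0.5091 = -0.5186

-0.519c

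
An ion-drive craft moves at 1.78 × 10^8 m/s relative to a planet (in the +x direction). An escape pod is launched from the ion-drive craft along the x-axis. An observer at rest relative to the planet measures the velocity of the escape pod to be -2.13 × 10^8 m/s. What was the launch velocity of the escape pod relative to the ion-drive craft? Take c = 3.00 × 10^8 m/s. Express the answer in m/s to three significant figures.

v = 0.593c, u = -0.710c.
Invert the composition law: u' = (u − v)/(1 − uv/c²).
u' = (-0.710 − 0.593) / (1 − (-0.710)(0.593)) = -1.3033/1.4213 = -0.9170.
u' = -0.9170 × 3.00 × 10^8 m/s.

-2.75 × 10^8 m/s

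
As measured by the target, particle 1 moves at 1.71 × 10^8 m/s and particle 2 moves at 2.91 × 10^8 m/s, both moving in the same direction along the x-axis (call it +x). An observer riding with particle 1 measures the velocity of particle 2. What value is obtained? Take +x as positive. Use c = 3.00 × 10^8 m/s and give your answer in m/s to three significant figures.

β_A = 0.570, β_B = 0.970 (dividing each by c = 3.00 × 10^8 m/s).
Transform to A's frame with the inverse velocity-addition law: u' = (u − v)/(1 − uv/c²), taking u = β_B and v = β_A.
u' = (0.970 − 0.570) / (1 − (0.570)(0.970)) = 0.4000/0.4471 = 0.8947.
u' = 0.8947 × 3.00 × 10^8 m/s.

+2.68 × 10^8 m/s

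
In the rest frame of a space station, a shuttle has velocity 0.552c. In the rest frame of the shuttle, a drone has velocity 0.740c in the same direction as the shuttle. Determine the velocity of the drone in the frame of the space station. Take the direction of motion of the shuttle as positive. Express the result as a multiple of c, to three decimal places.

With v = 0.552 and u' = 0.740 (in units of c),
u = (u' + v)/(1 + u'v/c²):
u = (0.740 + 0.552) / (1 + 0.740·0.552) = 1.2920/1.4085 = 0.9173

0.917c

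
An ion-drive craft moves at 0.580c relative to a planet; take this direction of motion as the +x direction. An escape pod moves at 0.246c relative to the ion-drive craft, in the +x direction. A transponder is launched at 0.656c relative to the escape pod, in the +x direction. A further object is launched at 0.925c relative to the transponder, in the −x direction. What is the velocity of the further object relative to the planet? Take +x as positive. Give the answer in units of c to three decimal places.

+0.077c

Apply u = (u' + v)/(1 + u'v/c²) successively, working outward toward the planet.
Start: velocity of the ion-drive craft relative to the planet = 0.5800c.
Compose with the escape pod (u' = 0.246 in the ion-drive craft frame): u_1 = (0.246 + 0.580) / (1 + 0.246·0.580) = 0.8260/1.1427 = 0.7229.
Compose with the transponder (u' = 0.656 in the escape pod frame): u_2 = (0.656 + 0.723) / (1 + 0.656·0.723) = 1.3789/1.4742 = 0.9353.
Compose with the further object (u' = -0.925 in the transponder frame): u_3 = (-0.925 + 0.935) / (1 + (-0.925)·0.935) = 0.0103/0.1348 = 0.0766.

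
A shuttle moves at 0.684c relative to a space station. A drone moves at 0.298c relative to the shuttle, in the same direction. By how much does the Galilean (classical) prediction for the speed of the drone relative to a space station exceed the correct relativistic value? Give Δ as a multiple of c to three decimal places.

Δ = 0.166c

Galilean: u_cl = 0.298 + 0.684 = 0.9820.
Relativistic: u_rel = (0.298 + 0.684) / (1 + 0.298·0.684) = 0.9820/1.2038 = 0.8157.
Δ = 0.9820 − 0.8157 = 0.1663.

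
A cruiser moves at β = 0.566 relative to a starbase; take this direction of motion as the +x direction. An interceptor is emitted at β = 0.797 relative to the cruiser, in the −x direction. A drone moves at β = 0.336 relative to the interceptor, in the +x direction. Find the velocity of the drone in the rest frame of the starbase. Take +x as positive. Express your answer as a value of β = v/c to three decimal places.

β = -0.099

Apply u = (u' + v)/(1 + u'v/c²) successively, working outward toward the starbase.
Start: velocity of the cruiser relative to the starbase = 0.5660c.
Compose with the interceptor (u' = -0.797 in the cruiser frame): u_1 = (-0.797 + 0.566) / (1 + (-0.797)·0.566) = -0.2310/0.5489 = -0.4208.
Compose with the drone (u' = 0.336 in the interceptor frame): u_2 = (0.336 + (-0.421)) / (1 + 0.336·(-0.421)) = -0.0848/0.8586 = -0.0988.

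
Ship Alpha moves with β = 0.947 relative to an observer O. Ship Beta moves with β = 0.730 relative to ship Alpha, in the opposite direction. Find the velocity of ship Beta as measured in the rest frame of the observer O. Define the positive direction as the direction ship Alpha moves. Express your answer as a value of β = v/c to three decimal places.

With v = 0.947 and u' = -0.730 (in units of c),
u = (u' + v)/(1 + u'v/c²):
u = (-0.730 + 0.947) / (1 + (-0.730)·0.947) = 0.2170/0.3087 = 0.7030

β = +0.703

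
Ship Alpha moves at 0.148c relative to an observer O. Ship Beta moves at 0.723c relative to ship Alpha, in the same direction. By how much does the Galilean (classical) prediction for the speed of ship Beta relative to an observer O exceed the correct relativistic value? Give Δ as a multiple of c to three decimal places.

Δ = 0.084c

Galilean: u_cl = 0.723 + 0.148 = 0.8710.
Relativistic: u_rel = (0.723 + 0.148) / (1 + 0.723·0.148) = 0.8710/1.1070 = 0.7868.
Δ = 0.8710 − 0.7868 = 0.0842.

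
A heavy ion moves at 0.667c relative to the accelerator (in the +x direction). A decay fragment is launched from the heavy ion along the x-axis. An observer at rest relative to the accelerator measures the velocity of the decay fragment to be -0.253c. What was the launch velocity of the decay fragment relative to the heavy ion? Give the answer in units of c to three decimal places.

Invert the composition law: u' = (u − v)/(1 − uv/c²).
u' = (-0.253 − 0.667) / (1 − (-0.253)(0.667)) = -0.9200/1.1688 = -0.7872.

-0.787c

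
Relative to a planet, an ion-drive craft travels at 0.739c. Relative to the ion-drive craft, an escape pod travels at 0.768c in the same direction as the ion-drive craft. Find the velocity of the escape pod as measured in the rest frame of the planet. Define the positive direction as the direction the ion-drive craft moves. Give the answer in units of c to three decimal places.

With v = 0.739 and u' = 0.768 (in units of c),
u = (u' + v)/(1 + u'v/c²):
u = (0.768 + 0.739) / (1 + 0.768·0.739) = 1.5070/1.5676 = 0.9614

0.961c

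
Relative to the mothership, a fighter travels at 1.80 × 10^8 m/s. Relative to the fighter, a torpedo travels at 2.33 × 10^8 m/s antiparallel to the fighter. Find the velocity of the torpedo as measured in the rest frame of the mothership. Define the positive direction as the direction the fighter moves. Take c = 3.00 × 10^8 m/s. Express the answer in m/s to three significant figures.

In units of c (dividing by 3.00 × 10^8 m/s): v = 0.600, u' = -0.777.
u = (u' + v)/(1 + u'v/c²):
u = (-0.777 + 0.600) / (1 + (-0.777)·0.600) = -0.1767/0.5340 = -0.3308
Converting back: u = -0.3308 × 3.00 × 10^8 m/s.

-9.93 × 10^7 m/s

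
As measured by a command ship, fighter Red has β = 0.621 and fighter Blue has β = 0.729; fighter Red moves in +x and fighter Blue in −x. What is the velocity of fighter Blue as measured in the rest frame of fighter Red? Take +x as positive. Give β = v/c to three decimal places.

β_A = 0.621, β_B = -0.729.
Transform to A's frame with the inverse velocity-addition law: u' = (u − v)/(1 − uv/c²), taking u = β_B and v = β_A.
u' = (-0.729 − 0.621) / (1 − (0.621)(-0.729)) = -1.3500/1.4527 = -0.9293.

β = -0.929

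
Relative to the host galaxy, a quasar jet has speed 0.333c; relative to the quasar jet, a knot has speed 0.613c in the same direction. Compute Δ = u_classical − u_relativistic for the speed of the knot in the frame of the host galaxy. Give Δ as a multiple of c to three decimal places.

Galilean: u_cl = 0.613 + 0.333 = 0.9460.
Relativistic: u_rel = (0.613 + 0.333) / (1 + 0.613·0.333) = 0.9460/1.2041 = 0.7856.
Δ = 0.9460 − 0.7856 = 0.1604.

Δ = 0.160c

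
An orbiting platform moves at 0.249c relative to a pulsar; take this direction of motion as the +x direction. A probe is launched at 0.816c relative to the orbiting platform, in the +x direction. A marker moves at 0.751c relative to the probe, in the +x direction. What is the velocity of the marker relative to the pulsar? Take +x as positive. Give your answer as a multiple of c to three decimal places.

0.983c

Apply u = (u' + v)/(1 + u'v/c²) successively, working outward toward the pulsar.
Start: velocity of the orbiting platform relative to the pulsar = 0.2490c.
Compose with the probe (u' = 0.816 in the orbiting platform frame): u_1 = (0.816 + 0.249) / (1 + 0.816·0.249) = 1.0650/1.2032 = 0.8852.
Compose with the marker (u' = 0.751 in the probe frame): u_2 = (0.751 + 0.885) / (1 + 0.751·0.885) = 1.6362/1.6647 = 0.9828.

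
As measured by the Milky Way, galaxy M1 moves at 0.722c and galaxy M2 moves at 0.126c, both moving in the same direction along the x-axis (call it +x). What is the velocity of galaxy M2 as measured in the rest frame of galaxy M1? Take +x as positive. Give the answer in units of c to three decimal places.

-0.656c

β_A = 0.722, β_B = 0.126.
Transform to A's frame with the inverse velocity-addition law: u' = (u − v)/(1 − uv/c²), taking u = β_B and v = β_A.
u' = (0.126 − 0.722) / (1 − (0.722)(0.126)) = -0.5960/0.9090 = -0.6556.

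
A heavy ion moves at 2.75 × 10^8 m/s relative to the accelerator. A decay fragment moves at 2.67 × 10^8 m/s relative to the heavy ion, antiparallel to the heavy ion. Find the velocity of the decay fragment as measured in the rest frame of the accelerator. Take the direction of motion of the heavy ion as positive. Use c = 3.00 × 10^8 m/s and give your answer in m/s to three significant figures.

+4.34 × 10^7 m/s

In units of c (dividing by 3.00 × 10^8 m/s): v = 0.917, u' = -0.890.
u = (u' + v)/(1 + u'v/c²):
u = (-0.890 + 0.917) / (1 + (-0.890)·0.917) = 0.0267/0.1842 = 0.1448
(Galilean addition would give +0.027c.)
Converting back: u = 0.1448 × 3.00 × 10^8 m/s.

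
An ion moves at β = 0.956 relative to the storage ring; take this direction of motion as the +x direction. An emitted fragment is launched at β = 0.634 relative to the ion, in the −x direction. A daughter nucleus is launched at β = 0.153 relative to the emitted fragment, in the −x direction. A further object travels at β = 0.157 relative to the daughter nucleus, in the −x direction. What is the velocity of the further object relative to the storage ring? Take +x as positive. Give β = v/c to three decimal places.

Apply u = (u' + v)/(1 + u'v/c²) successively, working outward toward the storage ring.
Start: velocity of the ion relative to the storage ring = 0.9560c.
Compose with the emitted fragment (u' = -0.634 in the ion frame): u_1 = (-0.634 + 0.956) / (1 + (-0.634)·0.956) = 0.3220/0.3939 = 0.8175.
Compose with the daughter nucleus (u' = -0.153 in the emitted fragment frame): u_2 = (-0.153 + 0.817) / (1 + (-0.153)·0.817) = 0.6645/0.8749 = 0.7595.
Compose with the further object (u' = -0.157 in the daughter nucleus frame): u_3 = (-0.157 + 0.759) / (1 + (-0.157)·0.759) = 0.6025/0.8808 = 0.6840.

β = +0.684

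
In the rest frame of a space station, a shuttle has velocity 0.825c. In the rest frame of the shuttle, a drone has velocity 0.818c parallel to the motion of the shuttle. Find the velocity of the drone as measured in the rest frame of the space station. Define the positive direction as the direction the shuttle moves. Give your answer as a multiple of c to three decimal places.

With v = 0.825 and u' = 0.818 (in units of c),
u = (u' + v)/(1 + u'v/c²):
u = (0.818 + 0.825) / (1 + 0.818·0.825) = 1.6430/1.6748 = 0.9810

0.981c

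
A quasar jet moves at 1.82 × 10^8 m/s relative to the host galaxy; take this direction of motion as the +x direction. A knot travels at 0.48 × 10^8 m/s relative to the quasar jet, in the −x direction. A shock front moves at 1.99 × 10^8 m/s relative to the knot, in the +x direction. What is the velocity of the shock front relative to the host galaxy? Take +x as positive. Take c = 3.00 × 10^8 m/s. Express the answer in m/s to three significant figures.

Apply u = (u' + v)/(1 + u'v/c²) successively, working outward toward the host galaxy.
(Dividing each given speed by c = 3.00 × 10^8 m/s to work in units of c.)
Start: velocity of the quasar jet relative to the host galaxy = 0.6067c.
Compose with the knot (u' = -0.160 in the quasar jet frame): u_1 = (-0.160 + 0.607) / (1 + (-0.160)·0.607) = 0.4467/0.9029 = 0.4947.
Compose with the shock front (u' = 0.663 in the knot frame): u_2 = (0.663 + 0.495) / (1 + 0.663·0.495) = 1.1580/1.3281 = 0.8719.
So u = 0.8719 × 3.00 × 10^8 m/s.

+2.62 × 10^8 m/s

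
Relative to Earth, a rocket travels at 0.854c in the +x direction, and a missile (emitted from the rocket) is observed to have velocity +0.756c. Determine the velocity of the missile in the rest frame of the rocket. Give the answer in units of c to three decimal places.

Invert the composition law: u' = (u − v)/(1 − uv/c²).
u' = (0.756 − 0.854) / (1 − (0.756)(0.854)) = -0.0980/0.3544 = -0.2765.

-0.277c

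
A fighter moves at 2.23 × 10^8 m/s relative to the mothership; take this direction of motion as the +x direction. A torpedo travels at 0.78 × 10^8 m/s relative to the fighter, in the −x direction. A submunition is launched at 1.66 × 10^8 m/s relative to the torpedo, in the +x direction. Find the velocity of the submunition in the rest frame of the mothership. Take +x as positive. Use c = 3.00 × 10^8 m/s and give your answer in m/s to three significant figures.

Apply u = (u' + v)/(1 + u'v/c²) successively, working outward toward the mothership.
(Dividing each given speed by c = 3.00 × 10^8 m/s to work in units of c.)
Start: velocity of the fighter relative to the mothership = 0.7433c.
Compose with the torpedo (u' = -0.260 in the fighter frame): u_1 = (-0.260 + 0.743) / (1 + (-0.260)·0.743) = 0.4833/0.8067 = 0.5991.
Compose with the submunition (u' = 0.553 in the torpedo frame): u_2 = (0.553 + 0.599) / (1 + 0.553·0.599) = 1.1525/1.3315 = 0.8655.
So u = 0.8655 × 3.00 × 10^8 m/s.

+2.60 × 10^8 m/s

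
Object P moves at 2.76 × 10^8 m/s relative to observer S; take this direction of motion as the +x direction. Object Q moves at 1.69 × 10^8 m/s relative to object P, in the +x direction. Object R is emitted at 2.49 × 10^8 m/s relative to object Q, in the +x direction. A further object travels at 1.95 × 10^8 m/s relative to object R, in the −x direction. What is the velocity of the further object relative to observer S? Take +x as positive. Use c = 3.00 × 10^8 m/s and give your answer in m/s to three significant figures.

Apply u = (u' + v)/(1 + u'v/c²) successively, working outward toward observer S.
(Dividing each given speed by c = 3.00 × 10^8 m/s to work in units of c.)
Start: velocity of object P relative to observer S = 0.9200c.
Compose with object Q (u' = 0.563 in object P frame): u_1 = (0.563 + 0.920) / (1 + 0.563·0.920) = 1.4833/1.5183 = 0.9770.
Compose with object R (u' = 0.830 in object Q frame): u_2 = (0.830 + 0.977) / (1 + 0.830·0.977) = 1.8070/1.8109 = 0.9978.
Compose with the further object (u' = -0.650 in object R frame): u_3 = (-0.650 + 0.998) / (1 + (-0.650)·0.998) = 0.3478/0.3514 = 0.9899.
So u = 0.9899 × 3.00 × 10^8 m/s.

+2.97 × 10^8 m/s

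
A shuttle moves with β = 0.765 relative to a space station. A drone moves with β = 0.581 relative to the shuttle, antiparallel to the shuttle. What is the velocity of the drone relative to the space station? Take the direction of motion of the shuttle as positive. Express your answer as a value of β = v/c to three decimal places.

With v = 0.765 and u' = -0.581 (in units of c),
u = (u' + v)/(1 + u'v/c²):
u = (-0.581 + 0.765) / (1 + (-0.581)·0.765) = 0.1840/0.5555 = 0.3312
(Galilean addition would give +0.184c.)

β = +0.331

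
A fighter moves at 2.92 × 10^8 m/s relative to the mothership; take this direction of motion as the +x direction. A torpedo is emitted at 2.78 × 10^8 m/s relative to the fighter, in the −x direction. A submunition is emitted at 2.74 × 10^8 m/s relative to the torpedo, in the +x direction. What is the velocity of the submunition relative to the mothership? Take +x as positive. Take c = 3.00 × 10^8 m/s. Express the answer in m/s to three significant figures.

Apply u = (u' + v)/(1 + u'v/c²) successively, working outward toward the mothership.
(Dividing each given speed by c = 3.00 × 10^8 m/s to work in units of c.)
Start: velocity of the fighter relative to the mothership = 0.9733c.
Compose with the torpedo (u' = -0.927 in the fighter frame): u_1 = (-0.927 + 0.973) / (1 + (-0.927)·0.973) = 0.0467/0.0980 = 0.4760.
Compose with the submunition (u' = 0.913 in the torpedo frame): u_2 = (0.913 + 0.476) / (1 + 0.913·0.476) = 1.3893/1.4347 = 0.9683.
So u = 0.9683 × 3.00 × 10^8 m/s.

+2.91 × 10^8 m/s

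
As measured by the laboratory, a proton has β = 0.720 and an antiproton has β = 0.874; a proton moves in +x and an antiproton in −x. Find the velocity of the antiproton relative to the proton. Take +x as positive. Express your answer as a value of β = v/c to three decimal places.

β = -0.978

β_A = 0.720, β_B = -0.874.
Transform to A's frame with the inverse velocity-addition law: u' = (u − v)/(1 − uv/c²), taking u = β_B and v = β_A.
u' = (-0.874 − 0.720) / (1 − (0.720)(-0.874)) = -1.5940/1.6293 = -0.9783.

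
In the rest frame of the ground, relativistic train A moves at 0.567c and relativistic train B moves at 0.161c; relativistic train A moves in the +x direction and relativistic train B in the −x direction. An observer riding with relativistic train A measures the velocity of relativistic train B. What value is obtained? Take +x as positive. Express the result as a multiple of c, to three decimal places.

β_A = 0.567, β_B = -0.161.
Transform to A's frame with the inverse velocity-addition law: u' = (u − v)/(1 − uv/c²), taking u = β_B and v = β_A.
u' = (-0.161 − 0.567) / (1 − (0.567)(-0.161)) = -0.7280/1.0913 = -0.6671.

-0.667c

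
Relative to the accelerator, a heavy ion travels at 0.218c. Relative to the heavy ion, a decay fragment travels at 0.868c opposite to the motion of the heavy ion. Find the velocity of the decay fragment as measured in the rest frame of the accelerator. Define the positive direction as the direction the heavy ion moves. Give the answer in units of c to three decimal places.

With v = 0.218 and u' = -0.868 (in units of c),
u = (u' + v)/(1 + u'v/c²):
u = (-0.868 + 0.218) / (1 + (-0.868)·0.218) = -0.6500/0.8108 = -0.8017

-0.802c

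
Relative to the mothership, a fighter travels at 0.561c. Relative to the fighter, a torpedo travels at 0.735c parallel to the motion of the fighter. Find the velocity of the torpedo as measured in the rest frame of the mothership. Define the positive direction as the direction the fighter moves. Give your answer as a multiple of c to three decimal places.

0.918c

With v = 0.561 and u' = 0.735 (in units of c),
u = (u' + v)/(1 + u'v/c²):
u = (0.735 + 0.561) / (1 + 0.735·0.561) = 1.2960/1.4123 = 0.9176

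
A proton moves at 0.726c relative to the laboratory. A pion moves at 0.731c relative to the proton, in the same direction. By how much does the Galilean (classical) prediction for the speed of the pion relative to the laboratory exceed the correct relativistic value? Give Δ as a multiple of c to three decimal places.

Galilean: u_cl = 0.731 + 0.726 = 1.4570.
Relativistic: u_rel = (0.731 + 0.726) / (1 + 0.731·0.726) = 1.4570/1.5307 = 0.9518.
Δ = 1.4570 − 0.9518 = 0.5052.
(The classical prediction exceeds c; the relativistic result does not.)

Δ = 0.505c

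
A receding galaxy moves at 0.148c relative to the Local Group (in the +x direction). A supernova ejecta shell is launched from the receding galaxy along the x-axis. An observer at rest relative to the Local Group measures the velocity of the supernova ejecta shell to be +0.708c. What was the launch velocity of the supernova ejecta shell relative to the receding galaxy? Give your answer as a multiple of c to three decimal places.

Invert the composition law: u' = (u − v)/(1 − uv/c²).
u' = (0.708 − 0.148) / (1 − (0.708)(0.148)) = 0.5600/0.8952 = 0.6255.

+0.626c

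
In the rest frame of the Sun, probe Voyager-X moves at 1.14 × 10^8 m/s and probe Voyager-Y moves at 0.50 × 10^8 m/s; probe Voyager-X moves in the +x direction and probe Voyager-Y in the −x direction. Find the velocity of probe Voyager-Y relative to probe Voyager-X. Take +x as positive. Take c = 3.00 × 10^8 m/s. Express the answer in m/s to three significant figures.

β_A = 0.380, β_B = -0.167 (dividing each by c = 3.00 × 10^8 m/s).
Transform to A's frame with the inverse velocity-addition law: u' = (u − v)/(1 − uv/c²), taking u = β_B and v = β_A.
u' = (-0.167 − 0.380) / (1 − (0.380)(-0.167)) = -0.5467/1.0633 = -0.5141.
u' = -0.5141 × 3.00 × 10^8 m/s.

-1.54 × 10^8 m/s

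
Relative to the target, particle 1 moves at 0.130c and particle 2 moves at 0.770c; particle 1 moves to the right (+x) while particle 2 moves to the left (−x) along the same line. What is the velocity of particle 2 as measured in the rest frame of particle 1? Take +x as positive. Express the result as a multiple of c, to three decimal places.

-0.818c

β_A = 0.130, β_B = -0.770.
Transform to A's frame with the inverse velocity-addition law: u' = (u − v)/(1 − uv/c²), taking u = β_B and v = β_A.
u' = (-0.770 − 0.130) / (1 − (0.130)(-0.770)) = -0.9000/1.1001 = -0.8181.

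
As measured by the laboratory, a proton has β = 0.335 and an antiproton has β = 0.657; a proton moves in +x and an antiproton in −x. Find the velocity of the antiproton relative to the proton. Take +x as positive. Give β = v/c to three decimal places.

β_A = 0.335, β_B = -0.657.
Transform to A's frame with the inverse velocity-addition law: u' = (u − v)/(1 − uv/c²), taking u = β_B and v = β_A.
u' = (-0.657 − 0.335) / (1 − (0.335)(-0.657)) = -0.9920/1.2201 = -0.8131.

β = -0.813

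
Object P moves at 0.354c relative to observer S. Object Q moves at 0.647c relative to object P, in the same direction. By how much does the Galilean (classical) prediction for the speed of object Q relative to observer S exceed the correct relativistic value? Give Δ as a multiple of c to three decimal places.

Δ = 0.187c

Galilean: u_cl = 0.647 + 0.354 = 1.0010.
Relativistic: u_rel = (0.647 + 0.354) / (1 + 0.647·0.354) = 1.0010/1.2290 = 0.8145.
Δ = 1.0010 − 0.8145 = 0.1865.
(The classical prediction exceeds c; the relativistic result does not.)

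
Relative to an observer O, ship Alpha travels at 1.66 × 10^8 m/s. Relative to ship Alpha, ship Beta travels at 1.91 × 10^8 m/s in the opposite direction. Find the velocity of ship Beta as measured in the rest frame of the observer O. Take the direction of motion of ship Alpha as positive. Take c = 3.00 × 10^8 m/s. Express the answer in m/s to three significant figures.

In units of c (dividing by 3.00 × 10^8 m/s): v = 0.553, u' = -0.637.
u = (u' + v)/(1 + u'v/c²):
u = (-0.637 + 0.553) / (1 + (-0.637)·0.553) = -0.0833/0.6477 = -0.1287
(Galilean addition would give -0.083c.)
Converting back: u = -0.1287 × 3.00 × 10^8 m/s.

-3.86 × 10^7 m/s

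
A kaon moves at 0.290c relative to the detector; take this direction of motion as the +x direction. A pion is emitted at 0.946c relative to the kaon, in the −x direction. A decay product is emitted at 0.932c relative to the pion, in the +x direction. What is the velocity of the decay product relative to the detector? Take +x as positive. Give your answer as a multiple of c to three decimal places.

Apply u = (u' + v)/(1 + u'v/c²) successively, working outward toward the detector.
Start: velocity of the kaon relative to the detector = 0.2900c.
Compose with the pion (u' = -0.946 in the kaon frame): u_1 = (-0.946 + 0.290) / (1 + (-0.946)·0.290) = -0.6560/0.7257 = -0.9040.
Compose with the decay product (u' = 0.932 in the pion frame): u_2 = (0.932 + (-0.904)) / (1 + 0.932·(-0.904)) = 0.0280/0.1575 = 0.1778.

+0.178c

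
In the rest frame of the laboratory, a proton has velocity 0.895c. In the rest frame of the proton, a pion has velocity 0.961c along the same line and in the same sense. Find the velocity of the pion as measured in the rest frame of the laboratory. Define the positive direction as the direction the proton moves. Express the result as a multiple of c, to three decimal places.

0.998c

With v = 0.895 and u' = 0.961 (in units of c),
u = (u' + v)/(1 + u'v/c²):
u = (0.961 + 0.895) / (1 + 0.961·0.895) = 1.8560/1.8601 = 0.9978
(Galilean addition would give +1.856c, exceeding c.)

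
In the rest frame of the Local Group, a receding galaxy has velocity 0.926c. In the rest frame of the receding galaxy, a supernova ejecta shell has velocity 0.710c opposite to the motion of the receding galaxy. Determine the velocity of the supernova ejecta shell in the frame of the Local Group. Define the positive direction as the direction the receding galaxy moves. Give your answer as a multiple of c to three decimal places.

With v = 0.926 and u' = -0.710 (in units of c),
u = (u' + v)/(1 + u'v/c²):
u = (-0.710 + 0.926) / (1 + (-0.710)·0.926) = 0.2160/0.3425 = 0.6306

+0.631c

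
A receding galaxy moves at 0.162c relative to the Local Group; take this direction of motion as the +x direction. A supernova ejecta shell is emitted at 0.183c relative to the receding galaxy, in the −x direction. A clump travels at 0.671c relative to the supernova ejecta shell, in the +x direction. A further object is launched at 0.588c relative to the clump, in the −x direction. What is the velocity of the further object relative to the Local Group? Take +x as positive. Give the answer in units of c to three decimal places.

Apply u = (u' + v)/(1 + u'v/c²) successively, working outward toward the Local Group.
Start: velocity of the receding galaxy relative to the Local Group = 0.1620c.
Compose with the supernova ejecta shell (u' = -0.183 in the receding galaxy frame): u_1 = (-0.183 + 0.162) / (1 + (-0.183)·0.162) = -0.0210/0.9704 = -0.0216.
Compose with the clump (u' = 0.671 in the supernova ejecta shell frame): u_2 = (0.671 + (-0.022)) / (1 + 0.671·(-0.022)) = 0.6494/0.9855 = 0.6589.
Compose with the further object (u' = -0.588 in the clump frame): u_3 = (-0.588 + 0.659) / (1 + (-0.588)·0.659) = 0.0709/0.6126 = 0.1158.

+0.116c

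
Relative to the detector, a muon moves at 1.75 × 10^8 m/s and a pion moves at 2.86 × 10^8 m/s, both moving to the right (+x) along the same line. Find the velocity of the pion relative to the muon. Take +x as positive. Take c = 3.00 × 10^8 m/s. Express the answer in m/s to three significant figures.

β_A = 0.583, β_B = 0.953 (dividing each by c = 3.00 × 10^8 m/s).
Transform to A's frame with the inverse velocity-addition law: u' = (u − v)/(1 − uv/c²), taking u = β_B and v = β_A.
u' = (0.953 − 0.583) / (1 − (0.583)(0.953)) = 0.3700/0.4439 = 0.8335.
u' = 0.8335 × 3.00 × 10^8 m/s.

+2.50 × 10^8 m/s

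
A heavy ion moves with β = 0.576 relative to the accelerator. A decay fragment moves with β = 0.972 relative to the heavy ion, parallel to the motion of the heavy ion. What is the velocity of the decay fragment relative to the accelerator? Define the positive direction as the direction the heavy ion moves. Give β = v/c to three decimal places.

β = 0.992

With v = 0.576 and u' = 0.972 (in units of c),
u = (u' + v)/(1 + u'v/c²):
u = (0.972 + 0.576) / (1 + 0.972·0.576) = 1.5480/1.5599 = 0.9924
(Galilean addition would give +1.548c, exceeding c.)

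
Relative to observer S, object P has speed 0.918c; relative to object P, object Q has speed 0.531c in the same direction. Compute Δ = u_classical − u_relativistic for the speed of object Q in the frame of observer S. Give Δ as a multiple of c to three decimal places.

Δ = 0.475c

Galilean: u_cl = 0.531 + 0.918 = 1.4490.
Relativistic: u_rel = (0.531 + 0.918) / (1 + 0.531·0.918) = 1.4490/1.4875 = 0.9741.
Δ = 1.4490 − 0.9741 = 0.4749.
(The classical prediction exceeds c; the relativistic result does not.)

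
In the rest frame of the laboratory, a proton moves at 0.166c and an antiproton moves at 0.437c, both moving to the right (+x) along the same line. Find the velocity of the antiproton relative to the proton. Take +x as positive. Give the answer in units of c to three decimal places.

β_A = 0.166, β_B = 0.437.
Transform to A's frame with the inverse velocity-addition law: u' = (u − v)/(1 − uv/c²), taking u = β_B and v = β_A.
u' = (0.437 − 0.166) / (1 − (0.166)(0.437)) = 0.2710/0.9275 = 0.2922.

+0.292c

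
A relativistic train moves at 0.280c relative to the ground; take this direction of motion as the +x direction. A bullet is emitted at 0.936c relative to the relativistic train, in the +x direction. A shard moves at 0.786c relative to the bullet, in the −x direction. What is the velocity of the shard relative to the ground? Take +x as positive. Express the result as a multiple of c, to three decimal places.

+0.731c

Apply u = (u' + v)/(1 + u'v/c²) successively, working outward toward the ground.
Start: velocity of the relativistic train relative to the ground = 0.2800c.
Compose with the bullet (u' = 0.936 in the relativistic train frame): u_1 = (0.936 + 0.280) / (1 + 0.936·0.280) = 1.2160/1.2621 = 0.9635.
Compose with the shard (u' = -0.786 in the bullet frame): u_2 = (-0.786 + 0.963) / (1 + (-0.786)·0.963) = 0.1775/0.2427 = 0.7313.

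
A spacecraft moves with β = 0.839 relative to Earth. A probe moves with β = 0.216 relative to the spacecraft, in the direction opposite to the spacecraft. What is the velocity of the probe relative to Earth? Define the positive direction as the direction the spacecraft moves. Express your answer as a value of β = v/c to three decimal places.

With v = 0.839 and u' = -0.216 (in units of c),
u = (u' + v)/(1 + u'v/c²):
u = (-0.216 + 0.839) / (1 + (-0.216)·0.839) = 0.6230/0.8188 = 0.7609
(Galilean addition would give +0.623c.)

β = +0.761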